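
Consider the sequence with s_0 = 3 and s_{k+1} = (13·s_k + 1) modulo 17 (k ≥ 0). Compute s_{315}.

8

We have s_0 = 3; s_1 = 6; s_2 = 11; s_3 = 8; s_4 = 3.
Since s_4 = s_0 = 3, the sequence is periodic with period 4.
So s_{315} = s_{0 + ((315-0) mod 4)} = s_3 = 8.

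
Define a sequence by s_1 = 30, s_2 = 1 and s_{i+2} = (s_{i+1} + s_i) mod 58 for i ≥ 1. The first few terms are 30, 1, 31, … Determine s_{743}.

s_1 = 30; s_2 = 1; s_3 = 31; s_4 = 32; s_5 = 5; s_6 = 37; s_7 = 42; s_8 = 21; s_9 = 5; s_{10} = 26; s_{11} = 31; s_{12} = 57; s_{13} = 30; s_{14} = 29; s_{15} = 1; s_{16} = 30; s_{17} = 31; s_{18} = 3; s_{19} = 34; s_{20} = 37; s_{21} = 13; s_{22} = 50; s_{23} = 5; s_{24} = 55; s_{25} = 2; s_{26} = 57; s_{27} = 1; s_{28} = 0; s_{29} = 1; s_{30} = 1; s_{31} = 2; s_{32} = 3; s_{33} = 5; s_{34} = 8; s_{35} = 13; s_{36} = 21; s_{37} = 34; s_{38} = 55; s_{39} = 31; s_{40} = 28; s_{41} = 1; s_{42} = 29; s_{43} = 30; s_{44} = 1.
The sequence repeats with period 42.
(743 - 1) mod 42 = 28, so s_{743} = s_{29} = 1.

1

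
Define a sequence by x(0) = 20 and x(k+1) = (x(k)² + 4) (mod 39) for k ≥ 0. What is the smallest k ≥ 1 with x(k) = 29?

x(0) = 20; x(1) = 14; x(2) = 5; x(3) = 29; x(4) = 26; x(5) = 17; x(6) = 20.
The sequence repeats with period 6.
The value 29 first appears (with k ≥ 1) at x(3).

3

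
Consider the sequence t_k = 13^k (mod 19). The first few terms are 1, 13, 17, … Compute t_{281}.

Computing terms: t_0 = 1,  t_1 = 13,  t_2 = 17,  t_3 = 12,  t_4 = 4,  t_5 = 14,  t_6 = 11,  t_7 = 10,  t_8 = 16,  t_9 = 18,  t_{10} = 6,  t_{11} = 2,  t_{12} = 7,  t_{13} = 15,  t_{14} = 5,  t_{15} = 8,  t_{16} = 9,  t_{17} = 3,  t_{18} = 1.
Since t_{18} = t_0 = 1, the sequence is periodic with period 18.
(281 - 0) mod 18 = 11, so t_{281} = t_{11} = 2.

2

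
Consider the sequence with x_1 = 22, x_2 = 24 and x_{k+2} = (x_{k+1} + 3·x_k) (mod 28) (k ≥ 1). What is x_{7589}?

12

Listing terms: x_1 = 22; x_2 = 24; x_3 = 6; x_4 = 22; x_5 = 12; x_6 = 22; x_7 = 2; x_8 = 12; x_9 = 18; x_{10} = 26; x_{11} = 24; x_{12} = 18; x_{13} = 6; x_{14} = 4; x_{15} = 22; x_{16} = 6; x_{17} = 16; x_{18} = 6; x_{19} = 26; x_{20} = 16; x_{21} = 10; x_{22} = 2; x_{23} = 4; x_{24} = 10; x_{25} = 22; x_{26} = 24.
The sequence repeats with period 24.
(7589 - 1) mod 24 = 4, so x_{7589} = x_5 = 12.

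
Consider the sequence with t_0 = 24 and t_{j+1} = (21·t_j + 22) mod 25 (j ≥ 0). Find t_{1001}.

t_0 = 24; t_1 = 1; t_2 = 18; t_3 = 0; t_4 = 22; t_5 = 9; t_6 = 11; t_7 = 3; t_8 = 10; t_9 = 7; t_{10} = 19; t_{11} = 21; t_{12} = 13; t_{13} = 20; t_{14} = 17; t_{15} = 4; t_{16} = 6; t_{17} = 23; t_{18} = 5; t_{19} = 2; t_{20} = 14; t_{21} = 16; t_{22} = 8; t_{23} = 15; t_{24} = 12; t_{25} = 24.
The sequence repeats with period 25.
(1001 - 0) mod 25 = 1, so t_{1001} = t_1 = 1.

1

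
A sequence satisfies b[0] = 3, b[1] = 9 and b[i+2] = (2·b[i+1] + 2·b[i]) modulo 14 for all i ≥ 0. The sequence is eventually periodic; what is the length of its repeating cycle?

Listing terms: b[0] = 3; b[1] = 9; b[2] = 10; b[3] = 10; b[4] = 12; b[5] = 2; b[6] = 0; b[7] = 4; b[8] = 8; b[9] = 10; b[10] = 8; b[11] = 8; b[12] = 4; b[13] = 10; b[14] = 0; b[15] = 6; b[16] = 12; b[17] = 8; b[18] = 12; b[19] = 12; b[20] = 6; b[21] = 8; b[22] = 0; b[23] = 2; b[24] = 4; b[25] = 12; b[26] = 4; b[27] = 4; b[28] = 2; b[29] = 12; b[30] = 0; b[31] = 10; b[32] = 6; b[33] = 4; b[34] = 6; b[35] = 6; b[36] = 10; b[37] = 4; b[38] = 0; b[39] = 8; b[40] = 2; b[41] = 6; b[42] = 2; b[43] = 2; b[44] = 8; b[45] = 6; b[46] = 0; b[47] = 12; b[48] = 10; b[49] = 2; b[50] = 10; b[51] = 10.
Since (b[50], b[51]) = (b[2], b[3]) = (10, 10) (two consecutive terms determine the rest), the sequence is eventually periodic: after a pre-period of length 2 it cycles with period 48.

48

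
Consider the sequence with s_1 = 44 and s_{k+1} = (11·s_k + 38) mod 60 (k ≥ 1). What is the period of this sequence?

Listing terms: s_1 = 44,  s_2 = 42,  s_3 = 20,  s_4 = 18,  s_5 = 56,  s_6 = 54,  s_7 = 32,  s_8 = 30,  s_9 = 8,  s_{10} = 6,  s_{11} = 44.
Since s_{11} = s_1 = 44, the sequence is periodic with period 10.

10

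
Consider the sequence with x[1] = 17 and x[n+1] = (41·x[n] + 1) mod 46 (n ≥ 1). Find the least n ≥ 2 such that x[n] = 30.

14

Computing terms: x[1] = 17, x[2] = 8, x[3] = 7, x[4] = 12, x[5] = 33, x[6] = 20, x[7] = 39, x[8] = 36, x[9] = 5, x[10] = 22, x[11] = 29, x[12] = 40, x[13] = 31, x[14] = 30, x[15] = 35, x[16] = 10, x[17] = 43, x[18] = 16, x[19] = 13, x[20] = 28, x[21] = 45, x[22] = 6, x[23] = 17.
The sequence repeats with period 22.
The value 30 first appears (with n ≥ 2) at x[14].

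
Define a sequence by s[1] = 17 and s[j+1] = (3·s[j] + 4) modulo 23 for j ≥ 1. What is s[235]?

Computing terms: s[1] = 17; s[2] = 9; s[3] = 8; s[4] = 5; s[5] = 19; s[6] = 15; s[7] = 3; s[8] = 13; s[9] = 20; s[10] = 18; s[11] = 12; s[12] = 17.
The sequence repeats with period 11.
So s[235] = s[1 + ((235-1) mod 11)] = s[4] = 5.

5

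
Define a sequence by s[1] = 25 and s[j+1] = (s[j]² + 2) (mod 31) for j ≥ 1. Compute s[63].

11

s[1] = 25; s[2] = 7; s[3] = 20; s[4] = 30; s[5] = 3; s[6] = 11; s[7] = 30.
Since s[7] = s[4] = 30, the sequence is eventually periodic: after a pre-period of length 3 it cycles with period 3.
For j ≥ 4, s[j] depends only on (j - 4) mod 3. (63 - 4) mod 3 = 2, so s[63] = s[6] = 11.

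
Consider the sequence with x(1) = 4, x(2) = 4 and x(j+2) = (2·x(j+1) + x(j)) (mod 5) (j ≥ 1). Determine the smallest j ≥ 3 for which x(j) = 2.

3

x(1) = 4, x(2) = 4, x(3) = 2, x(4) = 3, x(5) = 3, x(6) = 4, x(7) = 1, x(8) = 1, x(9) = 3, x(10) = 2, x(11) = 2, x(12) = 1, x(13) = 4, x(14) = 4.
The sequence repeats with period 12.
The value 2 first appears (with j ≥ 3) at x(3).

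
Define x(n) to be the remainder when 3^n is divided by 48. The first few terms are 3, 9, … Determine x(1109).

x(1) = 3,  x(2) = 9,  x(3) = 27,  x(4) = 33,  x(5) = 3.
The sequence repeats with period 4.
(1109 - 1) mod 4 = 0, so x(1109) = x(1) = 3.

3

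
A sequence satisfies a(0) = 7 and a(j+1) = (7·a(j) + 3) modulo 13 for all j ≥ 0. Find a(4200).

Listing terms: a(0) = 7; a(1) = 0; a(2) = 3; a(3) = 11; a(4) = 2; a(5) = 4; a(6) = 5; a(7) = 12; a(8) = 9; a(9) = 1; a(10) = 10; a(11) = 8; a(12) = 7.
The sequence repeats with period 12.
(4200 - 0) mod 12 = 0, so a(4200) = a(0) = 7.

7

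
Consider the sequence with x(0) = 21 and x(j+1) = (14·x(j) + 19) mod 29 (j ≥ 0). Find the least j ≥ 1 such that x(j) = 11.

8

Listing terms: x(0) = 21,  x(1) = 23,  x(2) = 22,  x(3) = 8,  x(4) = 15,  x(5) = 26,  x(6) = 6,  x(7) = 16,  x(8) = 11,  x(9) = 28,  x(10) = 5,  x(11) = 2,  x(12) = 18,  x(13) = 10,  x(14) = 14,  x(15) = 12,  x(16) = 13,  x(17) = 27,  x(18) = 20,  x(19) = 9,  x(20) = 0,  x(21) = 19,  x(22) = 24,  x(23) = 7,  x(24) = 1,  x(25) = 4,  x(26) = 17,  x(27) = 25,  x(28) = 21.
Since x(28) = x(0) = 21, the sequence is periodic with period 28.
The value 11 first appears (with j ≥ 1) at x(8).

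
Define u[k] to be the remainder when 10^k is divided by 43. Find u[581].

36

We have u[1] = 10; u[2] = 14; u[3] = 11; u[4] = 24; u[5] = 25; u[6] = 35; u[7] = 6; u[8] = 17; u[9] = 41; u[10] = 23; u[11] = 15; u[12] = 21; u[13] = 38; u[14] = 36; u[15] = 16; u[16] = 31; u[17] = 9; u[18] = 4; u[19] = 40; u[20] = 13; u[21] = 1; u[22] = 10.
Since u[22] = u[1] = 10, the sequence is periodic with period 21.
So u[581] = u[1 + ((581-1) mod 21)] = u[14] = 36.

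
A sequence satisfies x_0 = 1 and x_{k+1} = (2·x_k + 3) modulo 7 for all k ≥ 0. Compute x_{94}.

We have x_0 = 1,  x_1 = 5,  x_2 = 6,  x_3 = 1.
The sequence repeats with period 3.
So x_{94} = x_{0 + ((94-0) mod 3)} = x_1 = 5.

5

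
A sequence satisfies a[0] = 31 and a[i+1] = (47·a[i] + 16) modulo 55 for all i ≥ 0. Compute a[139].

We have a[0] = 31, a[1] = 43, a[2] = 2, a[3] = 0, a[4] = 16, a[5] = 53, a[6] = 32, a[7] = 35, a[8] = 11, a[9] = 38, a[10] = 42, a[11] = 10, a[12] = 46, a[13] = 33, a[14] = 27, a[15] = 20, a[16] = 21, a[17] = 13, a[18] = 22, a[19] = 5, a[20] = 31.
Since a[20] = a[0] = 31, the sequence is periodic with period 20.
So a[139] = a[0 + ((139-0) mod 20)] = a[19] = 5.

5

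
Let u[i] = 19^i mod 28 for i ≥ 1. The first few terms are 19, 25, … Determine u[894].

u[1] = 19,  u[2] = 25,  u[3] = 27,  u[4] = 9,  u[5] = 3,  u[6] = 1,  u[7] = 19.
The sequence repeats with period 6.
So u[894] = u[1 + ((894-1) mod 6)] = u[6] = 1.

1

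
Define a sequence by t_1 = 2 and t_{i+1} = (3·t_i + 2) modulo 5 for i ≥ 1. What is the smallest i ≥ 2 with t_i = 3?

2

t_1 = 2, t_2 = 3, t_3 = 1, t_4 = 0, t_5 = 2.
The sequence repeats with period 4.
The value 3 first appears (with i ≥ 2) at t_2.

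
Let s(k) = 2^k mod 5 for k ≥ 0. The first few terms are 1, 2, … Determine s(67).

Listing terms: s(0) = 1,  s(1) = 2,  s(2) = 4,  s(3) = 3,  s(4) = 1.
Since s(4) = s(0) = 1, the sequence is periodic with period 4.
(67 - 0) mod 4 = 3, so s(67) = s(3) = 3.

3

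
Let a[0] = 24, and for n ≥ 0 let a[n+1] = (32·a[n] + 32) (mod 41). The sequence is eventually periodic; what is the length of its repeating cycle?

4

We have a[0] = 24; a[1] = 21; a[2] = 7; a[3] = 10; a[4] = 24.
The sequence repeats with period 4.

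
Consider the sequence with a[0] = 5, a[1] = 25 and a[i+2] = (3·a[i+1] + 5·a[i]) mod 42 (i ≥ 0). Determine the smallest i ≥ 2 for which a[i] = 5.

3

a[0] = 5, a[1] = 25, a[2] = 16, a[3] = 5, a[4] = 11, a[5] = 16, a[6] = 19, a[7] = 11, a[8] = 2, a[9] = 19, a[10] = 25, a[11] = 2, a[12] = 5, a[13] = 25.
The sequence repeats with period 12.
The value 5 first appears (with i ≥ 2) at a[3].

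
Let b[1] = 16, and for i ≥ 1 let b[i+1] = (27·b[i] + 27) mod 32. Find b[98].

11

Computing terms: b[1] = 16; b[2] = 11; b[3] = 4; b[4] = 7; b[5] = 24; b[6] = 3; b[7] = 12; b[8] = 31; b[9] = 0; b[10] = 27; b[11] = 20; b[12] = 23; b[13] = 8; b[14] = 19; b[15] = 28; b[16] = 15; b[17] = 16.
Since b[17] = b[1] = 16, the sequence is periodic with period 16.
(98 - 1) mod 16 = 1, so b[98] = b[2] = 11.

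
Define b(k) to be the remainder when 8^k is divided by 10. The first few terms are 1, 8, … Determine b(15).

Listing terms: b(0) = 1, b(1) = 8, b(2) = 4, b(3) = 2, b(4) = 6, b(5) = 8.
Since b(5) = b(1) = 8, the sequence is eventually periodic: after a pre-period of length 1 it cycles with period 4.
For k ≥ 1, b(k) depends only on (k - 1) mod 4. (15 - 1) mod 4 = 2, so b(15) = b(3) = 2.

2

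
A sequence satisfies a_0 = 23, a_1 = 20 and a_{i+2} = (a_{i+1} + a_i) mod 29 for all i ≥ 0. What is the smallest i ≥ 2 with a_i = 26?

Listing terms: a_0 = 23, a_1 = 20, a_2 = 14, a_3 = 5, a_4 = 19, a_5 = 24, a_6 = 14, a_7 = 9, a_8 = 23, a_9 = 3, a_{10} = 26, a_{11} = 0, a_{12} = 26, a_{13} = 26, a_{14} = 23, a_{15} = 20.
The sequence repeats with period 14.
The value 26 first appears (with i ≥ 2) at a_{10}.

10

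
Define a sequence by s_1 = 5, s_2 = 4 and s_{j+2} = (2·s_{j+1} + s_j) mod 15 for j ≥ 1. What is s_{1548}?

We have s_1 = 5,  s_2 = 4,  s_3 = 13,  s_4 = 0,  s_5 = 13,  s_6 = 11,  s_7 = 5,  s_8 = 6,  s_9 = 2,  s_{10} = 10,  s_{11} = 7,  s_{12} = 9,  s_{13} = 10,  s_{14} = 14,  s_{15} = 8,  s_{16} = 0,  s_{17} = 8,  s_{18} = 1,  s_{19} = 10,  s_{20} = 6,  s_{21} = 7,  s_{22} = 5,  s_{23} = 2,  s_{24} = 9,  s_{25} = 5,  s_{26} = 4.
The sequence repeats with period 24.
So s_{1548} = s_{1 + ((1548-1) mod 24)} = s_{12} = 9.

9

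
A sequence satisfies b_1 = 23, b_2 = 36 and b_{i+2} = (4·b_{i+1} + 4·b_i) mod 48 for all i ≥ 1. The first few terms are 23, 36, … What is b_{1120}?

16

Listing terms: b_1 = 23; b_2 = 36; b_3 = 44; b_4 = 32; b_5 = 16; b_6 = 0; b_7 = 16; b_8 = 16; b_9 = 32; b_{10} = 0; b_{11} = 32; b_{12} = 32; b_{13} = 16.
Since (b_{12}, b_{13}) = (b_4, b_5) = (32, 16) (two consecutive terms determine the rest), the sequence is eventually periodic: after a pre-period of length 3 it cycles with period 8.
For i ≥ 4, b_i depends only on (i - 4) mod 8. (1120 - 4) mod 8 = 4, so b_{1120} = b_8 = 16.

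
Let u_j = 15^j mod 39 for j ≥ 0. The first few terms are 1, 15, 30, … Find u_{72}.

Listing terms: u_0 = 1,  u_1 = 15,  u_2 = 30,  u_3 = 21,  u_4 = 3,  u_5 = 6,  u_6 = 12,  u_7 = 24,  u_8 = 9,  u_9 = 18,  u_{10} = 36,  u_{11} = 33,  u_{12} = 27,  u_{13} = 15.
Since u_{13} = u_1 = 15, the sequence is eventually periodic: after a pre-period of length 1 it cycles with period 12.
For j ≥ 1, u_j depends only on (j - 1) mod 12. (72 - 1) mod 12 = 11, so u_{72} = u_{12} = 27.

27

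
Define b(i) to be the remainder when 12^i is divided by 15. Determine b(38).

9

We have b(0) = 1, b(1) = 12, b(2) = 9, b(3) = 3, b(4) = 6, b(5) = 12.
Since b(5) = b(1) = 12, the sequence is eventually periodic: after a pre-period of length 1 it cycles with period 4.
For i ≥ 1, b(i) depends only on (i - 1) mod 4. (38 - 1) mod 4 = 1, so b(38) = b(2) = 9.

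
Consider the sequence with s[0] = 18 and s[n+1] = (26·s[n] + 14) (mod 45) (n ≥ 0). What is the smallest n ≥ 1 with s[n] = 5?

Listing terms: s[0] = 18,  s[1] = 32,  s[2] = 36,  s[3] = 5,  s[4] = 9,  s[5] = 23,  s[6] = 27,  s[7] = 41,  s[8] = 0,  s[9] = 14,  s[10] = 18.
The sequence repeats with period 10.
The value 5 first appears (with n ≥ 1) at s[3].

3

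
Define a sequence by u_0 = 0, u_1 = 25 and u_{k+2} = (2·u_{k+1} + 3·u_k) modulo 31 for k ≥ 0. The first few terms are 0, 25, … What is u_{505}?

Computing terms: u_0 = 0, u_1 = 25, u_2 = 19, u_3 = 20, u_4 = 4, u_5 = 6, u_6 = 24, u_7 = 4, u_8 = 18, u_9 = 17, u_{10} = 26, u_{11} = 10, u_{12} = 5, u_{13} = 9, u_{14} = 2, u_{15} = 0, u_{16} = 6, u_{17} = 12, u_{18} = 11, u_{19} = 27, u_{20} = 25, u_{21} = 7, u_{22} = 27, u_{23} = 13, u_{24} = 14, u_{25} = 5, u_{26} = 21, u_{27} = 26, u_{28} = 22, u_{29} = 29, u_{30} = 0, u_{31} = 25.
Since (u_{30}, u_{31}) = (u_0, u_1) = (0, 25) (two consecutive terms determine the rest), the sequence is periodic with period 30.
So u_{505} = u_{0 + ((505-0) mod 30)} = u_{25} = 5.

5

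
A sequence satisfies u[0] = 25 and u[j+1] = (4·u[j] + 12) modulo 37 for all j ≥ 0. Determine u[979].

Listing terms: u[0] = 25,  u[1] = 1,  u[2] = 16,  u[3] = 2,  u[4] = 20,  u[5] = 18,  u[6] = 10,  u[7] = 15,  u[8] = 35,  u[9] = 4,  u[10] = 28,  u[11] = 13,  u[12] = 27,  u[13] = 9,  u[14] = 11,  u[15] = 19,  u[16] = 14,  u[17] = 31,  u[18] = 25.
The sequence repeats with period 18.
So u[979] = u[0 + ((979-0) mod 18)] = u[7] = 15.

15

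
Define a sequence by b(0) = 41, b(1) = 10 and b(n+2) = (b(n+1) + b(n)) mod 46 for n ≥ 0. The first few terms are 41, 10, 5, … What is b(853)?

Computing terms: b(0) = 41,  b(1) = 10,  b(2) = 5,  b(3) = 15,  b(4) = 20,  b(5) = 35,  b(6) = 9,  b(7) = 44,  b(8) = 7,  b(9) = 5,  b(10) = 12,  b(11) = 17,  b(12) = 29,  b(13) = 0,  b(14) = 29,  b(15) = 29,  b(16) = 12,  b(17) = 41,  b(18) = 7,  b(19) = 2,  b(20) = 9,  b(21) = 11,  b(22) = 20,  b(23) = 31,  b(24) = 5,  b(25) = 36,  b(26) = 41,  b(27) = 31,  b(28) = 26,  b(29) = 11,  b(30) = 37,  b(31) = 2,  b(32) = 39,  b(33) = 41,  b(34) = 34,  b(35) = 29,  b(36) = 17,  b(37) = 0,  b(38) = 17,  b(39) = 17,  b(40) = 34,  b(41) = 5,  b(42) = 39,  b(43) = 44,  b(44) = 37,  b(45) = 35,  b(46) = 26,  b(47) = 15,  b(48) = 41,  b(49) = 10.
Since (b(48), b(49)) = (b(0), b(1)) = (41, 10) (two consecutive terms determine the rest), the sequence is periodic with period 48.
(853 - 0) mod 48 = 37, so b(853) = b(37) = 0.

0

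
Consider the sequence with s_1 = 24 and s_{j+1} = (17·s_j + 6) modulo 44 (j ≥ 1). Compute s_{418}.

42

We have s_1 = 24; s_2 = 18; s_3 = 4; s_4 = 30; s_5 = 32; s_6 = 22; s_7 = 28; s_8 = 42; s_9 = 16; s_{10} = 14; s_{11} = 24.
The sequence repeats with period 10.
So s_{418} = s_{1 + ((418-1) mod 10)} = s_8 = 42.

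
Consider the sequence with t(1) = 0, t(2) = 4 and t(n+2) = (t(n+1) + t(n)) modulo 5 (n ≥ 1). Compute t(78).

3

t(1) = 0,  t(2) = 4,  t(3) = 4,  t(4) = 3,  t(5) = 2,  t(6) = 0,  t(7) = 2,  t(8) = 2,  t(9) = 4,  t(10) = 1,  t(11) = 0,  t(12) = 1,  t(13) = 1,  t(14) = 2,  t(15) = 3,  t(16) = 0,  t(17) = 3,  t(18) = 3,  t(19) = 1,  t(20) = 4,  t(21) = 0,  t(22) = 4.
The sequence repeats with period 20.
(78 - 1) mod 20 = 17, so t(78) = t(18) = 3.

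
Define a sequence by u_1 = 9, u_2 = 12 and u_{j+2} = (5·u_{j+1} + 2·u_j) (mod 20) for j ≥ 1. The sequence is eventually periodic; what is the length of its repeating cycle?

8

Listing terms: u_1 = 9,  u_2 = 12,  u_3 = 18,  u_4 = 14,  u_5 = 6,  u_6 = 18,  u_7 = 2,  u_8 = 6,  u_9 = 14,  u_{10} = 2,  u_{11} = 18,  u_{12} = 14.
Since (u_{11}, u_{12}) = (u_3, u_4) = (18, 14) (two consecutive terms determine the rest), the sequence is eventually periodic: after a pre-period of length 2 it cycles with period 8.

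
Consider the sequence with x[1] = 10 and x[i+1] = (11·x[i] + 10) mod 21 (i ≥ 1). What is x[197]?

1

Listing terms: x[1] = 10,  x[2] = 15,  x[3] = 7,  x[4] = 3,  x[5] = 1,  x[6] = 0,  x[7] = 10.
Since x[7] = x[1] = 10, the sequence is periodic with period 6.
So x[197] = x[1 + ((197-1) mod 6)] = x[5] = 1.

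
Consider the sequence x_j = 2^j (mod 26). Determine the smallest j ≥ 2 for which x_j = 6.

5

Listing terms: x_1 = 2, x_2 = 4, x_3 = 8, x_4 = 16, x_5 = 6, x_6 = 12, x_7 = 24, x_8 = 22, x_9 = 18, x_{10} = 10, x_{11} = 20, x_{12} = 14, x_{13} = 2.
Since x_{13} = x_1 = 2, the sequence is periodic with period 12.
The value 6 first appears (with j ≥ 2) at x_5.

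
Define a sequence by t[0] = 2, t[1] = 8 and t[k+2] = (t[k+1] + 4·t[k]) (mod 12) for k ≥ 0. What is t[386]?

4

Listing terms: t[0] = 2,  t[1] = 8,  t[2] = 4,  t[3] = 0,  t[4] = 4,  t[5] = 4,  t[6] = 8,  t[7] = 0,  t[8] = 8,  t[9] = 8,  t[10] = 4.
Since (t[9], t[10]) = (t[1], t[2]) = (8, 4) (two consecutive terms determine the rest), the sequence is eventually periodic: after a pre-period of length 1 it cycles with period 8.
For k ≥ 1, t[k] depends only on (k - 1) mod 8. (386 - 1) mod 8 = 1, so t[386] = t[2] = 4.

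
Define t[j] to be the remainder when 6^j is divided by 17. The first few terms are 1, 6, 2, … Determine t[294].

8

t[0] = 1; t[1] = 6; t[2] = 2; t[3] = 12; t[4] = 4; t[5] = 7; t[6] = 8; t[7] = 14; t[8] = 16; t[9] = 11; t[10] = 15; t[11] = 5; t[12] = 13; t[13] = 10; t[14] = 9; t[15] = 3; t[16] = 1.
Since t[16] = t[0] = 1, the sequence is periodic with period 16.
(294 - 0) mod 16 = 6, so t[294] = t[6] = 8.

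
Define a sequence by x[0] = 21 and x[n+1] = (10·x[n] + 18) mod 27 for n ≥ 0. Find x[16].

We have x[0] = 21, x[1] = 12, x[2] = 3, x[3] = 21.
The sequence repeats with period 3.
(16 - 0) mod 3 = 1, so x[16] = x[1] = 12.

12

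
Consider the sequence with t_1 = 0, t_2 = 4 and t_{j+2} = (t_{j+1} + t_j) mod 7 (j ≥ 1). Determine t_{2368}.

4

Listing terms: t_1 = 0; t_2 = 4; t_3 = 4; t_4 = 1; t_5 = 5; t_6 = 6; t_7 = 4; t_8 = 3; t_9 = 0; t_{10} = 3; t_{11} = 3; t_{12} = 6; t_{13} = 2; t_{14} = 1; t_{15} = 3; t_{16} = 4; t_{17} = 0; t_{18} = 4.
The sequence repeats with period 16.
(2368 - 1) mod 16 = 15, so t_{2368} = t_{16} = 4.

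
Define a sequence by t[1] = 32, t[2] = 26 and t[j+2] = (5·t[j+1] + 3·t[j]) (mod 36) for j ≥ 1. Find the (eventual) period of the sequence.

6

Listing terms: t[1] = 32, t[2] = 26, t[3] = 10, t[4] = 20, t[5] = 22, t[6] = 26, t[7] = 16, t[8] = 14, t[9] = 10, t[10] = 20.
Since (t[9], t[10]) = (t[3], t[4]) = (10, 20) (two consecutive terms determine the rest), the sequence is eventually periodic: after a pre-period of length 2 it cycles with period 6.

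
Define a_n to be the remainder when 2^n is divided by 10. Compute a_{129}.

2

Computing terms: a_0 = 1; a_1 = 2; a_2 = 4; a_3 = 8; a_4 = 6; a_5 = 2.
Since a_5 = a_1 = 2, the sequence is eventually periodic: after a pre-period of length 1 it cycles with period 4.
For n ≥ 1, a_n depends only on (n - 1) mod 4. (129 - 1) mod 4 = 0, so a_{129} = a_1 = 2.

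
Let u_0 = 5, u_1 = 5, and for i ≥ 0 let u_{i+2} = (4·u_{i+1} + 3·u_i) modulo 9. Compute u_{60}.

2

Listing terms: u_0 = 5,  u_1 = 5,  u_2 = 8,  u_3 = 2,  u_4 = 5,  u_5 = 8.
Since (u_4, u_5) = (u_1, u_2) = (5, 8) (two consecutive terms determine the rest), the sequence is eventually periodic: after a pre-period of length 1 it cycles with period 3.
For i ≥ 1, u_i depends only on (i - 1) mod 3. (60 - 1) mod 3 = 2, so u_{60} = u_3 = 2.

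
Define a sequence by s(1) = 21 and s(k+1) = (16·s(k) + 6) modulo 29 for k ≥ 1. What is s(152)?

Listing terms: s(1) = 21; s(2) = 23; s(3) = 26; s(4) = 16; s(5) = 1; s(6) = 22; s(7) = 10; s(8) = 21.
The sequence repeats with period 7.
(152 - 1) mod 7 = 4, so s(152) = s(5) = 1.

1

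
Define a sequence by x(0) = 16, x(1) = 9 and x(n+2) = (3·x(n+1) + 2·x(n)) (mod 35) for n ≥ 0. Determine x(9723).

Listing terms: x(0) = 16; x(1) = 9; x(2) = 24; x(3) = 20; x(4) = 3; x(5) = 14; x(6) = 13; x(7) = 32; x(8) = 17; x(9) = 10; x(10) = 29; x(11) = 2; x(12) = 29; x(13) = 21; x(14) = 16; x(15) = 20; x(16) = 22; x(17) = 1; x(18) = 12; x(19) = 3; x(20) = 33; x(21) = 0; x(22) = 31; x(23) = 23; x(24) = 26; x(25) = 19; x(26) = 4; x(27) = 15; x(28) = 18; x(29) = 14; x(30) = 8; x(31) = 17; x(32) = 32; x(33) = 25; x(34) = 34; x(35) = 12; x(36) = 34; x(37) = 21; x(38) = 26; x(39) = 15; x(40) = 27; x(41) = 6; x(42) = 2; x(43) = 18; x(44) = 23; x(45) = 0; x(46) = 11; x(47) = 33; x(48) = 16; x(49) = 9.
The sequence repeats with period 48.
So x(9723) = x(0 + ((9723-0) mod 48)) = x(27) = 15.

15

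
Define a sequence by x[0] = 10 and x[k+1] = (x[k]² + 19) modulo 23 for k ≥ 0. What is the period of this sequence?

4

Computing terms: x[0] = 10,  x[1] = 4,  x[2] = 12,  x[3] = 2,  x[4] = 0,  x[5] = 19,  x[6] = 12.
Since x[6] = x[2] = 12, the sequence is eventually periodic: after a pre-period of length 2 it cycles with period 4.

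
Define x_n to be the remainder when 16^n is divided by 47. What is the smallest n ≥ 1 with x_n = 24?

17

We have x_0 = 1, x_1 = 16, x_2 = 21, x_3 = 7, x_4 = 18, x_5 = 6, x_6 = 2, x_7 = 32, x_8 = 42, x_9 = 14, x_{10} = 36, x_{11} = 12, x_{12} = 4, x_{13} = 17, x_{14} = 37, x_{15} = 28, x_{16} = 25, x_{17} = 24, x_{18} = 8, x_{19} = 34, x_{20} = 27, x_{21} = 9, x_{22} = 3, x_{23} = 1.
The sequence repeats with period 23.
The value 24 first appears (with n ≥ 1) at x_{17}.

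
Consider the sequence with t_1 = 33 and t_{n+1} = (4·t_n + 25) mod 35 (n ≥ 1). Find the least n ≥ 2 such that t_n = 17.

Computing terms: t_1 = 33,  t_2 = 17,  t_3 = 23,  t_4 = 12,  t_5 = 3,  t_6 = 2,  t_7 = 33.
Since t_7 = t_1 = 33, the sequence is periodic with period 6.
The value 17 first appears (with n ≥ 2) at t_2.

2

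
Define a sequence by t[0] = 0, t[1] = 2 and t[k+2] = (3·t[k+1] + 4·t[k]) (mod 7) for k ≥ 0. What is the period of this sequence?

6

Listing terms: t[0] = 0; t[1] = 2; t[2] = 6; t[3] = 5; t[4] = 4; t[5] = 4; t[6] = 0; t[7] = 2.
The sequence repeats with period 6.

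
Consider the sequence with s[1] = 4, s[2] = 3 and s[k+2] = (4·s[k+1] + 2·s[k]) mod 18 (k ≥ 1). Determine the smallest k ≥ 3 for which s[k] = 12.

s[1] = 4; s[2] = 3; s[3] = 2; s[4] = 14; s[5] = 6; s[6] = 16; s[7] = 4; s[8] = 12; s[9] = 2; s[10] = 14.
Since (s[9], s[10]) = (s[3], s[4]) = (2, 14) (two consecutive terms determine the rest), the sequence is eventually periodic: after a pre-period of length 2 it cycles with period 6.
The value 12 first appears (with k ≥ 3) at s[8].

8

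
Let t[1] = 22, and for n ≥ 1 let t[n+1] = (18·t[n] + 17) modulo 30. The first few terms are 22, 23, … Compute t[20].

Listing terms: t[1] = 22,  t[2] = 23,  t[3] = 11,  t[4] = 5,  t[5] = 17,  t[6] = 23.
Since t[6] = t[2] = 23, the sequence is eventually periodic: after a pre-period of length 1 it cycles with period 4.
For n ≥ 2, t[n] depends only on (n - 2) mod 4. (20 - 2) mod 4 = 2, so t[20] = t[4] = 5.

5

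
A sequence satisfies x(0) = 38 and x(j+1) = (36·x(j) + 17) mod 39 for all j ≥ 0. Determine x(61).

20

Listing terms: x(0) = 38; x(1) = 20; x(2) = 35; x(3) = 29; x(4) = 8; x(5) = 32; x(6) = 38.
The sequence repeats with period 6.
(61 - 0) mod 6 = 1, so x(61) = x(1) = 20.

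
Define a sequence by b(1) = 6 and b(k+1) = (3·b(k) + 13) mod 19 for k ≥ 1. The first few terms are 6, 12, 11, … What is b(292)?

8

b(1) = 6, b(2) = 12, b(3) = 11, b(4) = 8, b(5) = 18, b(6) = 10, b(7) = 5, b(8) = 9, b(9) = 2, b(10) = 0, b(11) = 13, b(12) = 14, b(13) = 17, b(14) = 7, b(15) = 15, b(16) = 1, b(17) = 16, b(18) = 4, b(19) = 6.
Since b(19) = b(1) = 6, the sequence is periodic with period 18.
So b(292) = b(1 + ((292-1) mod 18)) = b(4) = 8.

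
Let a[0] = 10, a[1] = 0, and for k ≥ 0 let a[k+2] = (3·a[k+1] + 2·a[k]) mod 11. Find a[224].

Computing terms: a[0] = 10, a[1] = 0, a[2] = 9, a[3] = 5, a[4] = 0, a[5] = 10, a[6] = 8, a[7] = 0, a[8] = 5, a[9] = 4, a[10] = 0, a[11] = 8, a[12] = 2, a[13] = 0, a[14] = 4, a[15] = 1, a[16] = 0, a[17] = 2, a[18] = 6, a[19] = 0, a[20] = 1, a[21] = 3, a[22] = 0, a[23] = 6, a[24] = 7, a[25] = 0, a[26] = 3, a[27] = 9, a[28] = 0, a[29] = 7, a[30] = 10, a[31] = 0.
The sequence repeats with period 30.
So a[224] = a[0 + ((224-0) mod 30)] = a[14] = 4.

4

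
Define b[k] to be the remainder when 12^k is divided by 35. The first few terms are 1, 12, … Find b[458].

4

Computing terms: b[0] = 1; b[1] = 12; b[2] = 4; b[3] = 13; b[4] = 16; b[5] = 17; b[6] = 29; b[7] = 33; b[8] = 11; b[9] = 27; b[10] = 9; b[11] = 3; b[12] = 1.
Since b[12] = b[0] = 1, the sequence is periodic with period 12.
(458 - 0) mod 12 = 2, so b[458] = b[2] = 4.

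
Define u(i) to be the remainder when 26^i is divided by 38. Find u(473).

We have u(1) = 26,  u(2) = 30,  u(3) = 20,  u(4) = 26.
The sequence repeats with period 3.
(473 - 1) mod 3 = 1, so u(473) = u(2) = 30.

30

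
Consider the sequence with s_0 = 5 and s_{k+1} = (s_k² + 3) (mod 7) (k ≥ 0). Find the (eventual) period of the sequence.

3

We have s_0 = 5, s_1 = 0, s_2 = 3, s_3 = 5.
The sequence repeats with period 3.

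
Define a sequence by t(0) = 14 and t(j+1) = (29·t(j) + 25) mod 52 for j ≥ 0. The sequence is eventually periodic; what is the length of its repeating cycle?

t(0) = 14, t(1) = 15, t(2) = 44, t(3) = 1, t(4) = 2, t(5) = 31, t(6) = 40, t(7) = 41, t(8) = 18, t(9) = 27, t(10) = 28, t(11) = 5, t(12) = 14.
The sequence repeats with period 12.

12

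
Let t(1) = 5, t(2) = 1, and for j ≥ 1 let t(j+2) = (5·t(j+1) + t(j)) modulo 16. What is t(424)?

11

Computing terms: t(1) = 5,  t(2) = 1,  t(3) = 10,  t(4) = 3,  t(5) = 9,  t(6) = 0,  t(7) = 9,  t(8) = 13,  t(9) = 10,  t(10) = 15,  t(11) = 5,  t(12) = 8,  t(13) = 13,  t(14) = 9,  t(15) = 10,  t(16) = 11,  t(17) = 1,  t(18) = 0,  t(19) = 1,  t(20) = 5,  t(21) = 10,  t(22) = 7,  t(23) = 13,  t(24) = 8,  t(25) = 5,  t(26) = 1.
The sequence repeats with period 24.
So t(424) = t(1 + ((424-1) mod 24)) = t(16) = 11.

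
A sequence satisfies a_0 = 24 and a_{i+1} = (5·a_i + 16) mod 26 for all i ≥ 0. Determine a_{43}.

Computing terms: a_0 = 24, a_1 = 6, a_2 = 20, a_3 = 12, a_4 = 24.
The sequence repeats with period 4.
(43 - 0) mod 4 = 3, so a_{43} = a_3 = 12.

12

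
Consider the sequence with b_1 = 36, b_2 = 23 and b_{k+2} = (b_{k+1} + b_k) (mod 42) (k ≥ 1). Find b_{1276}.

b_1 = 36; b_2 = 23; b_3 = 17; b_4 = 40; b_5 = 15; b_6 = 13; b_7 = 28; b_8 = 41; b_9 = 27; b_{10} = 26; b_{11} = 11; b_{12} = 37; b_{13} = 6; b_{14} = 1; b_{15} = 7; b_{16} = 8; b_{17} = 15; b_{18} = 23; b_{19} = 38; b_{20} = 19; b_{21} = 15; b_{22} = 34; b_{23} = 7; b_{24} = 41; b_{25} = 6; b_{26} = 5; b_{27} = 11; b_{28} = 16; b_{29} = 27; b_{30} = 1; b_{31} = 28; b_{32} = 29; b_{33} = 15; b_{34} = 2; b_{35} = 17; b_{36} = 19; b_{37} = 36; b_{38} = 13; b_{39} = 7; b_{40} = 20; b_{41} = 27; b_{42} = 5; b_{43} = 32; b_{44} = 37; b_{45} = 27; b_{46} = 22; b_{47} = 7; b_{48} = 29; b_{49} = 36; b_{50} = 23.
Since (b_{49}, b_{50}) = (b_1, b_2) = (36, 23) (two consecutive terms determine the rest), the sequence is periodic with period 48.
(1276 - 1) mod 48 = 27, so b_{1276} = b_{28} = 16.

16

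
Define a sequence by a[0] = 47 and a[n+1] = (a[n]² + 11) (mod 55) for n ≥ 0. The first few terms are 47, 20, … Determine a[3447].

27

We have a[0] = 47; a[1] = 20; a[2] = 26; a[3] = 27; a[4] = 25; a[5] = 31; a[6] = 37; a[7] = 5; a[8] = 36; a[9] = 42; a[10] = 15; a[11] = 16; a[12] = 47.
The sequence repeats with period 12.
So a[3447] = a[0 + ((3447-0) mod 12)] = a[3] = 27.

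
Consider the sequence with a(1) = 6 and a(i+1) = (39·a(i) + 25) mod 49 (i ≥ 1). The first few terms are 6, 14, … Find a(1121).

We have a(1) = 6; a(2) = 14; a(3) = 32; a(4) = 48; a(5) = 35; a(6) = 18; a(7) = 41; a(8) = 7; a(9) = 4; a(10) = 34; a(11) = 28; a(12) = 39; a(13) = 27; a(14) = 0; a(15) = 25; a(16) = 20; a(17) = 21; a(18) = 11; a(19) = 13; a(20) = 42; a(21) = 46; a(22) = 6.
Since a(22) = a(1) = 6, the sequence is periodic with period 21.
So a(1121) = a(1 + ((1121-1) mod 21)) = a(8) = 7.

7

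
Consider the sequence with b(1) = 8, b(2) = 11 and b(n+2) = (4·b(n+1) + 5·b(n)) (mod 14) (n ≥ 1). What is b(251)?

10

We have b(1) = 8; b(2) = 11; b(3) = 0; b(4) = 13; b(5) = 10; b(6) = 7; b(7) = 8; b(8) = 11.
The sequence repeats with period 6.
(251 - 1) mod 6 = 4, so b(251) = b(5) = 10.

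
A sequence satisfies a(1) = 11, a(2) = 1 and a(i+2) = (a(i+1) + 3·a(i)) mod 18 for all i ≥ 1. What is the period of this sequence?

Computing terms: a(1) = 11; a(2) = 1; a(3) = 16; a(4) = 1; a(5) = 13; a(6) = 16; a(7) = 1.
Since (a(6), a(7)) = (a(3), a(4)) = (16, 1) (two consecutive terms determine the rest), the sequence is eventually periodic: after a pre-period of length 2 it cycles with period 3.

3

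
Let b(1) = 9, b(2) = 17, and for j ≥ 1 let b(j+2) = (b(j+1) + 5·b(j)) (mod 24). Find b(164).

5

Computing terms: b(1) = 9; b(2) = 17; b(3) = 14; b(4) = 3; b(5) = 1; b(6) = 16; b(7) = 21; b(8) = 5; b(9) = 14; b(10) = 15; b(11) = 13; b(12) = 16; b(13) = 9; b(14) = 17.
The sequence repeats with period 12.
(164 - 1) mod 12 = 7, so b(164) = b(8) = 5.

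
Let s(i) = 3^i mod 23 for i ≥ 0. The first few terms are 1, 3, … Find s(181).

s(0) = 1, s(1) = 3, s(2) = 9, s(3) = 4, s(4) = 12, s(5) = 13, s(6) = 16, s(7) = 2, s(8) = 6, s(9) = 18, s(10) = 8, s(11) = 1.
Since s(11) = s(0) = 1, the sequence is periodic with period 11.
So s(181) = s(0 + ((181-0) mod 11)) = s(5) = 13.

13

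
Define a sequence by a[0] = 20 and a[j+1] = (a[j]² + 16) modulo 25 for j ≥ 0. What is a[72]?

We have a[0] = 20,  a[1] = 16,  a[2] = 22,  a[3] = 0,  a[4] = 16.
Since a[4] = a[1] = 16, the sequence is eventually periodic: after a pre-period of length 1 it cycles with period 3.
For j ≥ 1, a[j] depends only on (j - 1) mod 3. (72 - 1) mod 3 = 2, so a[72] = a[3] = 0.

0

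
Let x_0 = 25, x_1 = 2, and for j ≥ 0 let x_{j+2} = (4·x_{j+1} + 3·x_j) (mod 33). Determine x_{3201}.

We have x_0 = 25, x_1 = 2, x_2 = 17, x_3 = 8, x_4 = 17, x_5 = 26, x_6 = 23, x_7 = 5, x_8 = 23, x_9 = 8, x_{10} = 2, x_{11} = 32, x_{12} = 2, x_{13} = 5, x_{14} = 26, x_{15} = 20, x_{16} = 26, x_{17} = 32, x_{18} = 8, x_{19} = 29, x_{20} = 8, x_{21} = 20, x_{22} = 5, x_{23} = 14, x_{24} = 5, x_{25} = 29, x_{26} = 32, x_{27} = 17, x_{28} = 32, x_{29} = 14, x_{30} = 20, x_{31} = 23, x_{32} = 20, x_{33} = 17, x_{34} = 29, x_{35} = 2, x_{36} = 29, x_{37} = 23, x_{38} = 14, x_{39} = 26, x_{40} = 14, x_{41} = 2, x_{42} = 17.
Since (x_{41}, x_{42}) = (x_1, x_2) = (2, 17) (two consecutive terms determine the rest), the sequence is eventually periodic: after a pre-period of length 1 it cycles with period 40.
For j ≥ 1, x_j depends only on (j - 1) mod 40. (3201 - 1) mod 40 = 0, so x_{3201} = x_1 = 2.

2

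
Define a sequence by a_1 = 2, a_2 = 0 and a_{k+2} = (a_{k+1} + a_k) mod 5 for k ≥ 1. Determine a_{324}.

a_1 = 2, a_2 = 0, a_3 = 2, a_4 = 2, a_5 = 4, a_6 = 1, a_7 = 0, a_8 = 1, a_9 = 1, a_{10} = 2, a_{11} = 3, a_{12} = 0, a_{13} = 3, a_{14} = 3, a_{15} = 1, a_{16} = 4, a_{17} = 0, a_{18} = 4, a_{19} = 4, a_{20} = 3, a_{21} = 2, a_{22} = 0.
Since (a_{21}, a_{22}) = (a_1, a_2) = (2, 0) (two consecutive terms determine the rest), the sequence is periodic with period 20.
So a_{324} = a_{1 + ((324-1) mod 20)} = a_4 = 2.

2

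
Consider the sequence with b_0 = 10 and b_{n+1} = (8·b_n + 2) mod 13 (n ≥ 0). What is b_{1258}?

8

b_0 = 10,  b_1 = 4,  b_2 = 8,  b_3 = 1,  b_4 = 10.
Since b_4 = b_0 = 10, the sequence is periodic with period 4.
(1258 - 0) mod 4 = 2, so b_{1258} = b_2 = 8.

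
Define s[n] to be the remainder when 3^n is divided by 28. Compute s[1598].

Listing terms: s[1] = 3, s[2] = 9, s[3] = 27, s[4] = 25, s[5] = 19, s[6] = 1, s[7] = 3.
The sequence repeats with period 6.
(1598 - 1) mod 6 = 1, so s[1598] = s[2] = 9.

9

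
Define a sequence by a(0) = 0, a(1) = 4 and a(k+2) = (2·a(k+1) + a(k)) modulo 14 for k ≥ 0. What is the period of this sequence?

6

a(0) = 0, a(1) = 4, a(2) = 8, a(3) = 6, a(4) = 6, a(5) = 4, a(6) = 0, a(7) = 4.
Since (a(6), a(7)) = (a(0), a(1)) = (0, 4) (two consecutive terms determine the rest), the sequence is periodic with period 6.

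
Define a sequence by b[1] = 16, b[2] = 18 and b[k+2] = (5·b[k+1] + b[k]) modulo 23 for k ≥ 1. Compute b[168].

18

We have b[1] = 16,  b[2] = 18,  b[3] = 14,  b[4] = 19,  b[5] = 17,  b[6] = 12,  b[7] = 8,  b[8] = 6,  b[9] = 15,  b[10] = 12,  b[11] = 6,  b[12] = 19,  b[13] = 9,  b[14] = 18,  b[15] = 7,  b[16] = 7,  b[17] = 19,  b[18] = 10,  b[19] = 0,  b[20] = 10,  b[21] = 4,  b[22] = 7,  b[23] = 16,  b[24] = 18.
The sequence repeats with period 22.
(168 - 1) mod 22 = 13, so b[168] = b[14] = 18.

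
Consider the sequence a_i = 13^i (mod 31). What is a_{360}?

1

Listing terms: a_1 = 13,  a_2 = 14,  a_3 = 27,  a_4 = 10,  a_5 = 6,  a_6 = 16,  a_7 = 22,  a_8 = 7,  a_9 = 29,  a_{10} = 5,  a_{11} = 3,  a_{12} = 8,  a_{13} = 11,  a_{14} = 19,  a_{15} = 30,  a_{16} = 18,  a_{17} = 17,  a_{18} = 4,  a_{19} = 21,  a_{20} = 25,  a_{21} = 15,  a_{22} = 9,  a_{23} = 24,  a_{24} = 2,  a_{25} = 26,  a_{26} = 28,  a_{27} = 23,  a_{28} = 20,  a_{29} = 12,  a_{30} = 1,  a_{31} = 13.
The sequence repeats with period 30.
So a_{360} = a_{1 + ((360-1) mod 30)} = a_{30} = 1.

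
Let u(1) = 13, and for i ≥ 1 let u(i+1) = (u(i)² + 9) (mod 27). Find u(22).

u(1) = 13, u(2) = 16, u(3) = 22, u(4) = 7, u(5) = 4, u(6) = 25, u(7) = 13.
The sequence repeats with period 6.
So u(22) = u(1 + ((22-1) mod 6)) = u(4) = 7.

7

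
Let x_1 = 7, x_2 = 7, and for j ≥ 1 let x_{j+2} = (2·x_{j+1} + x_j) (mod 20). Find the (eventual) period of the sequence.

x_1 = 7,  x_2 = 7,  x_3 = 1,  x_4 = 9,  x_5 = 19,  x_6 = 7,  x_7 = 13,  x_8 = 13,  x_9 = 19,  x_{10} = 11,  x_{11} = 1,  x_{12} = 13,  x_{13} = 7,  x_{14} = 7.
Since (x_{13}, x_{14}) = (x_1, x_2) = (7, 7) (two consecutive terms determine the rest), the sequence is periodic with period 12.

12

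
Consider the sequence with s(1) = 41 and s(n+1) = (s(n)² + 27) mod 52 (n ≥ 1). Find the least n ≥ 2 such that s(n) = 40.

We have s(1) = 41, s(2) = 44, s(3) = 39, s(4) = 40, s(5) = 15, s(6) = 44.
Since s(6) = s(2) = 44, the sequence is eventually periodic: after a pre-period of length 1 it cycles with period 4.
The value 40 first appears (with n ≥ 2) at s(4).

4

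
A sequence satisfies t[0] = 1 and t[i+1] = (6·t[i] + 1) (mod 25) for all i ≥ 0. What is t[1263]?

Computing terms: t[0] = 1; t[1] = 7; t[2] = 18; t[3] = 9; t[4] = 5; t[5] = 6; t[6] = 12; t[7] = 23; t[8] = 14; t[9] = 10; t[10] = 11; t[11] = 17; t[12] = 3; t[13] = 19; t[14] = 15; t[15] = 16; t[16] = 22; t[17] = 8; t[18] = 24; t[19] = 20; t[20] = 21; t[21] = 2; t[22] = 13; t[23] = 4; t[24] = 0; t[25] = 1.
Since t[25] = t[0] = 1, the sequence is periodic with period 25.
So t[1263] = t[0 + ((1263-0) mod 25)] = t[13] = 19.

19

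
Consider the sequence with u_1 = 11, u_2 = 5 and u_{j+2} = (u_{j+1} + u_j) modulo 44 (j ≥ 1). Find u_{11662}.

5

We have u_1 = 11,  u_2 = 5,  u_3 = 16,  u_4 = 21,  u_5 = 37,  u_6 = 14,  u_7 = 7,  u_8 = 21,  u_9 = 28,  u_{10} = 5,  u_{11} = 33,  u_{12} = 38,  u_{13} = 27,  u_{14} = 21,  u_{15} = 4,  u_{16} = 25,  u_{17} = 29,  u_{18} = 10,  u_{19} = 39,  u_{20} = 5,  u_{21} = 0,  u_{22} = 5,  u_{23} = 5,  u_{24} = 10,  u_{25} = 15,  u_{26} = 25,  u_{27} = 40,  u_{28} = 21,  u_{29} = 17,  u_{30} = 38,  u_{31} = 11,  u_{32} = 5.
Since (u_{31}, u_{32}) = (u_1, u_2) = (11, 5) (two consecutive terms determine the rest), the sequence is periodic with period 30.
(11662 - 1) mod 30 = 21, so u_{11662} = u_{22} = 5.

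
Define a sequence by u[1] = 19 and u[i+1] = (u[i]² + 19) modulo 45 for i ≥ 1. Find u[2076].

We have u[1] = 19,  u[2] = 20,  u[3] = 14,  u[4] = 35,  u[5] = 29,  u[6] = 5,  u[7] = 44,  u[8] = 20.
Since u[8] = u[2] = 20, the sequence is eventually periodic: after a pre-period of length 1 it cycles with period 6.
For i ≥ 2, u[i] depends only on (i - 2) mod 6. (2076 - 2) mod 6 = 4, so u[2076] = u[6] = 5.

5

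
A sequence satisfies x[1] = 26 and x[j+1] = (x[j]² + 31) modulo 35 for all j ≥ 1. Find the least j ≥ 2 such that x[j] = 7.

Listing terms: x[1] = 26,  x[2] = 7,  x[3] = 10,  x[4] = 26.
Since x[4] = x[1] = 26, the sequence is periodic with period 3.
The value 7 first appears (with j ≥ 2) at x[2].

2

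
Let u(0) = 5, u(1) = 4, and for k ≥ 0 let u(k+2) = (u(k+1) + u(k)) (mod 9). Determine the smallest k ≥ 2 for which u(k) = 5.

8

Computing terms: u(0) = 5, u(1) = 4, u(2) = 0, u(3) = 4, u(4) = 4, u(5) = 8, u(6) = 3, u(7) = 2, u(8) = 5, u(9) = 7, u(10) = 3, u(11) = 1, u(12) = 4, u(13) = 5, u(14) = 0, u(15) = 5, u(16) = 5, u(17) = 1, u(18) = 6, u(19) = 7, u(20) = 4, u(21) = 2, u(22) = 6, u(23) = 8, u(24) = 5, u(25) = 4.
The sequence repeats with period 24.
The value 5 first appears (with k ≥ 2) at u(8).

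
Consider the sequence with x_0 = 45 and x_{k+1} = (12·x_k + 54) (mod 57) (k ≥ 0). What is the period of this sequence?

Computing terms: x_0 = 45,  x_1 = 24,  x_2 = 0,  x_3 = 54,  x_4 = 18,  x_5 = 42,  x_6 = 45.
Since x_6 = x_0 = 45, the sequence is periodic with period 6.

6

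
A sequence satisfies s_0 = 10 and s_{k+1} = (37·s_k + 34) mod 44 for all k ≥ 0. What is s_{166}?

30

We have s_0 = 10; s_1 = 8; s_2 = 22; s_3 = 12; s_4 = 38; s_5 = 32; s_6 = 30; s_7 = 0; s_8 = 34; s_9 = 16; s_{10} = 10.
Since s_{10} = s_0 = 10, the sequence is periodic with period 10.
So s_{166} = s_{0 + ((166-0) mod 10)} = s_6 = 30.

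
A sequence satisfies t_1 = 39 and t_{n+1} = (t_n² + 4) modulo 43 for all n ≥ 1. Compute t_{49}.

25

We have t_1 = 39,  t_2 = 20,  t_3 = 17,  t_4 = 35,  t_5 = 25,  t_6 = 27,  t_7 = 2,  t_8 = 8,  t_9 = 25.
Since t_9 = t_5 = 25, the sequence is eventually periodic: after a pre-period of length 4 it cycles with period 4.
For n ≥ 5, t_n depends only on (n - 5) mod 4. (49 - 5) mod 4 = 0, so t_{49} = t_5 = 25.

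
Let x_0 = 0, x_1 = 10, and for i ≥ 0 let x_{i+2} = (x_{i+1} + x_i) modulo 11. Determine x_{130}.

0

Computing terms: x_0 = 0, x_1 = 10, x_2 = 10, x_3 = 9, x_4 = 8, x_5 = 6, x_6 = 3, x_7 = 9, x_8 = 1, x_9 = 10, x_{10} = 0, x_{11} = 10.
The sequence repeats with period 10.
(130 - 0) mod 10 = 0, so x_{130} = x_0 = 0.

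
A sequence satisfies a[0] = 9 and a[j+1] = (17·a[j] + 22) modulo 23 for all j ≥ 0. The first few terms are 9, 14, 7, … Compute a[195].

Computing terms: a[0] = 9,  a[1] = 14,  a[2] = 7,  a[3] = 3,  a[4] = 4,  a[5] = 21,  a[6] = 11,  a[7] = 2,  a[8] = 10,  a[9] = 8,  a[10] = 20,  a[11] = 17,  a[12] = 12,  a[13] = 19,  a[14] = 0,  a[15] = 22,  a[16] = 5,  a[17] = 15,  a[18] = 1,  a[19] = 16,  a[20] = 18,  a[21] = 6,  a[22] = 9.
The sequence repeats with period 22.
(195 - 0) mod 22 = 19, so a[195] = a[19] = 16.

16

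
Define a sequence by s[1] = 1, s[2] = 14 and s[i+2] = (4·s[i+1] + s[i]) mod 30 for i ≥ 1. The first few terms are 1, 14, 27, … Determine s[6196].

We have s[1] = 1, s[2] = 14, s[3] = 27, s[4] = 2, s[5] = 5, s[6] = 22, s[7] = 3, s[8] = 4, s[9] = 19, s[10] = 20, s[11] = 9, s[12] = 26, s[13] = 23, s[14] = 28, s[15] = 15, s[16] = 28, s[17] = 7, s[18] = 26, s[19] = 21, s[20] = 20, s[21] = 11, s[22] = 4, s[23] = 27, s[24] = 22, s[25] = 25, s[26] = 2, s[27] = 3, s[28] = 14, s[29] = 29, s[30] = 10, s[31] = 9, s[32] = 16, s[33] = 13, s[34] = 8, s[35] = 15, s[36] = 8, s[37] = 17, s[38] = 16, s[39] = 21, s[40] = 10, s[41] = 1, s[42] = 14.
Since (s[41], s[42]) = (s[1], s[2]) = (1, 14) (two consecutive terms determine the rest), the sequence is periodic with period 40.
So s[6196] = s[1 + ((6196-1) mod 40)] = s[36] = 8.

8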